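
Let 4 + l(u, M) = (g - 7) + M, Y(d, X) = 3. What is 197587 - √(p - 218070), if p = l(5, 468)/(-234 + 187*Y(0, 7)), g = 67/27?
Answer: 197587 - 2*I*√52465177754/981 ≈ 1.9759e+5 - 466.98*I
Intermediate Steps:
g = 67/27 (g = 67*(1/27) = 67/27 ≈ 2.4815)
l(u, M) = -230/27 + M (l(u, M) = -4 + ((67/27 - 7) + M) = -4 + (-122/27 + M) = -230/27 + M)
p = 12406/8829 (p = (-230/27 + 468)/(-234 + 187*3) = 12406/(27*(-234 + 561)) = (12406/27)/327 = (12406/27)*(1/327) = 12406/8829 ≈ 1.4051)
197587 - √(p - 218070) = 197587 - √(12406/8829 - 218070) = 197587 - √(-1925327624/8829) = 197587 - 2*I*√52465177754/981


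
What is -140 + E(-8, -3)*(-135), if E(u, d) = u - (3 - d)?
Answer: 1750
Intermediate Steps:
E(u, d) = -3 + d + u (E(u, d) = u + (-3 + d) = -3 + d + u)
-140 + E(-8, -3)*(-135) = -140 + (-3 - 3 - 8)*(-135) = -140 - 14*(-135) = -140 + 1890 = 1750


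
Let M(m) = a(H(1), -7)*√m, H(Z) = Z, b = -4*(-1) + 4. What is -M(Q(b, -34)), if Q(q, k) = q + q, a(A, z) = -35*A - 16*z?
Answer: -308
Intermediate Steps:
b = 8 (b = 4 + 4 = 8)
Q(q, k) = 2*q
M(m) = 77*√m (M(m) = (-35*1 - 16*(-7))*√m = (-35 + 112)*√m = 77*√m)
-M(Q(b, -34)) = -77*√(2*8) = -77*√16 = -77*4 = -1*308 = -308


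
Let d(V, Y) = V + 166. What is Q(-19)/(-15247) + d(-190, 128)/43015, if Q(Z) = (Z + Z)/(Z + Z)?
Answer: -408943/655849705 ≈ -0.00062353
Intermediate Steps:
d(V, Y) = 166 + V
Q(Z) = 1 (Q(Z) = (2*Z)/((2*Z)) = (2*Z)*(1/(2*Z)) = 1)
Q(-19)/(-15247) + d(-190, 128)/43015 = 1/(-15247) + (166 - 190)/43015 = 1*(-1/15247) - 24*1/43015 = -1/15247 - 24/43015 = -408943/655849705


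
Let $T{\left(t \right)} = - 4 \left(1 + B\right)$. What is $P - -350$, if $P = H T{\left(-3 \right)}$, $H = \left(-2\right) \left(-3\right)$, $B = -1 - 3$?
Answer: $422$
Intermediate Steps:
$B = -4$ ($B = -1 - 3 = -4$)
$H = 6$
$T{\left(t \right)} = 12$ ($T{\left(t \right)} = - 4 \left(1 - 4\right) = \left(-4\right) \left(-3\right) = 12$)
$P = 72$ ($P = 6 \cdot 12 = 72$)
$P - -350 = 72 - -350 = 72 + 350 = 422$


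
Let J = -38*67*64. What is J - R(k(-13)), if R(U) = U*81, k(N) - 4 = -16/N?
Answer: -2123780/13 ≈ -1.6337e+5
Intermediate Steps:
k(N) = 4 - 16/N
R(U) = 81*U
J = -162944 (J = -2546*64 = -162944)
J - R(k(-13)) = -162944 - 81*(4 - 16/(-13)) = -162944 - 81*(4 - 16*(-1/13)) = -162944 - 81*(4 + 16/13) = -162944 - 81*68/13 = -162944 - 1*5508/13 = -162944 - 5508/13 = -2123780/13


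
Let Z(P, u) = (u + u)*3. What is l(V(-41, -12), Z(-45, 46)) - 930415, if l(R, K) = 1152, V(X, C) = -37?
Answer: -929263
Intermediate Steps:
Z(P, u) = 6*u (Z(P, u) = (2*u)*3 = 6*u)
l(V(-41, -12), Z(-45, 46)) - 930415 = 1152 - 930415 = -929263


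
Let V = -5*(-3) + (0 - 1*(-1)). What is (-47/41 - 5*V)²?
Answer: 11068929/1681 ≈ 6584.7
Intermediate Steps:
V = 16 (V = 15 + (0 + 1) = 15 + 1 = 16)
(-47/41 - 5*V)² = (-47/41 - 5*16)² = (-47*1/41 - 80)² = (-47/41 - 80)² = (-3327/41)² = 11068929/1681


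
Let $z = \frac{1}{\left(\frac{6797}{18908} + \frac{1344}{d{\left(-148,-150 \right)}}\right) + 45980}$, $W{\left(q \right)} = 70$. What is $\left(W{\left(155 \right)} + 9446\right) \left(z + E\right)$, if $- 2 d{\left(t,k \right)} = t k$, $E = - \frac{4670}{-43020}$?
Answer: $\frac{595752137658194998}{576604066186293} \approx 1033.2$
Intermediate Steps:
$E = \frac{467}{4302}$ ($E = \left(-4670\right) \left(- \frac{1}{43020}\right) = \frac{467}{4302} \approx 0.10855$)
$d{\left(t,k \right)} = - \frac{k t}{2}$ ($d{\left(t,k \right)} = - \frac{t k}{2} = - \frac{k t}{2}$)
$z = \frac{17489900}{804189771529}$ ($z = \frac{1}{\left(\frac{6797}{18908} + \frac{1344}{\left(- \frac{1}{2}\right) \left(-150\right) \left(-148\right)}\right) + 45980} = \frac{1}{\left(6797 \cdot \frac{1}{18908} + \frac{1344}{-11100}\right) + 45980} = \frac{1}{\left(\frac{6797}{18908} + 1344 \left(- \frac{1}{11100}\right)\right) + 45980} = \frac{1}{\left(\frac{6797}{18908} - \frac{112}{925}\right) + 45980} = \frac{1}{\frac{4169529}{17489900} + 45980} = \frac{1}{\frac{804189771529}{17489900}} = \frac{17489900}{804189771529} \approx 2.1748 \cdot 10^{-5}$)
$\left(W{\left(155 \right)} + 9446\right) \left(z + E\right) = \left(70 + 9446\right) \left(\frac{17489900}{804189771529} + \frac{467}{4302}\right) = 9516 \cdot \frac{375631864853843}{3459624397117758} = \frac{595752137658194998}{576604066186293}$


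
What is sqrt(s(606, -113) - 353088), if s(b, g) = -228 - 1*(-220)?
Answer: 2*I*sqrt(88274) ≈ 594.22*I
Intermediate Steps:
s(b, g) = -8 (s(b, g) = -228 + 220 = -8)
sqrt(s(606, -113) - 353088) = sqrt(-8 - 353088) = sqrt(-353096) = 2*I*sqrt(88274)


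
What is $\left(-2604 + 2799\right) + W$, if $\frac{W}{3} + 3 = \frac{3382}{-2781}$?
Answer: $\frac{169040}{927} \approx 182.35$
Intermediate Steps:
$W = - \frac{11725}{927}$ ($W = -9 + 3 \frac{3382}{-2781} = -9 + 3 \cdot 3382 \left(- \frac{1}{2781}\right) = -9 + 3 \left(- \frac{3382}{2781}\right) = -9 - \frac{3382}{927} = - \frac{11725}{927} \approx -12.648$)
$\left(-2604 + 2799\right) + W = \left(-2604 + 2799\right) - \frac{11725}{927} = 195 - \frac{11725}{927} = \frac{169040}{927}$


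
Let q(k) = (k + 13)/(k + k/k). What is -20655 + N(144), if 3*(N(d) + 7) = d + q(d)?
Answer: -8966933/435 ≈ -20614.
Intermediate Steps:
q(k) = (13 + k)/(1 + k) (q(k) = (13 + k)/(k + 1) = (13 + k)/(1 + k))
N(d) = -7 + d/3 + (13 + d)/(3*(1 + d)) (N(d) = -7 + (d + (13 + d)/(1 + d))/3 = -7 + (d/3 + (13 + d)/(3*(1 + d))) = -7 + d/3 + (13 + d)/(3*(1 + d)))
-20655 + N(144) = -20655 + (-8 + 144**2 - 19*144)/(3*(1 + 144)) = -20655 + (1/3)*(-8 + 20736 - 2736)/145 = -20655 + (1/3)*(1/145)*17992 = -20655 + 17992/435 = -8966933/435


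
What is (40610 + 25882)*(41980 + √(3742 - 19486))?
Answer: 2791334160 + 531936*I*√246 ≈ 2.7913e+9 + 8.3431e+6*I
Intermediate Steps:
(40610 + 25882)*(41980 + √(3742 - 19486)) = 66492*(41980 + √(-15744)) = 66492*(41980 + 8*I*√246) = 2791334160 + 531936*I*√246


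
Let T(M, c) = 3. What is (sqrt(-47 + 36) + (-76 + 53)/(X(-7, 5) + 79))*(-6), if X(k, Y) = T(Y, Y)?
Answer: 69/41 - 6*I*sqrt(11) ≈ 1.6829 - 19.9*I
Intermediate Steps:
X(k, Y) = 3
(sqrt(-47 + 36) + (-76 + 53)/(X(-7, 5) + 79))*(-6) = (sqrt(-47 + 36) + (-76 + 53)/(3 + 79))*(-6) = (sqrt(-11) - 23/82)*(-6) = (I*sqrt(11) - 23*1/82)*(-6) = (I*sqrt(11) - 23/82)*(-6) = (-23/82 + I*sqrt(11))*(-6) = 69/41 - 6*I*sqrt(11)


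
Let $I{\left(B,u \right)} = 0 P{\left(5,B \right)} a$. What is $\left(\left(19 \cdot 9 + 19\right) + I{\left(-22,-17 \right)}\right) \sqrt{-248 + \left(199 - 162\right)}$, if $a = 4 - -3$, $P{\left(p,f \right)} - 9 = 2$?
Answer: $190 i \sqrt{211} \approx 2759.9 i$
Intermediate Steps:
$P{\left(p,f \right)} = 11$ ($P{\left(p,f \right)} = 9 + 2 = 11$)
$a = 7$ ($a = 4 + 3 = 7$)
$I{\left(B,u \right)} = 0$ ($I{\left(B,u \right)} = 0 \cdot 11 \cdot 7 = 0 \cdot 7 = 0$)
$\left(\left(19 \cdot 9 + 19\right) + I{\left(-22,-17 \right)}\right) \sqrt{-248 + \left(199 - 162\right)} = \left(\left(19 \cdot 9 + 19\right) + 0\right) \sqrt{-248 + \left(199 - 162\right)} = \left(\left(171 + 19\right) + 0\right) \sqrt{-248 + 37} = \left(190 + 0\right) \sqrt{-211} = 190 i \sqrt{211}$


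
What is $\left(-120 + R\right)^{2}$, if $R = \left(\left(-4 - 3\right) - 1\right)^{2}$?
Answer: $3136$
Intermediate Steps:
$R = 64$ ($R = \left(\left(-4 - 3\right) - 1\right)^{2} = \left(-7 - 1\right)^{2} = \left(-8\right)^{2} = 64$)
$\left(-120 + R\right)^{2} = \left(-120 + 64\right)^{2} = \left(-56\right)^{2} = 3136$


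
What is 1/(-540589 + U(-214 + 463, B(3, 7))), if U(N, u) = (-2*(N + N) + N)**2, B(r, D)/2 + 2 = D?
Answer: 1/17420 ≈ 5.7405e-5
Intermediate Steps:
B(r, D) = -4 + 2*D
U(N, u) = 9*N**2 (U(N, u) = (-4*N + N)**2 = (-3*N)**2 = 9*N**2)
1/(-540589 + U(-214 + 463, B(3, 7))) = 1/(-540589 + 9*(-214 + 463)**2) = 1/(-540589 + 9*249**2) = 1/(-540589 + 9*62001) = 1/(-540589 + 558009) = 1/17420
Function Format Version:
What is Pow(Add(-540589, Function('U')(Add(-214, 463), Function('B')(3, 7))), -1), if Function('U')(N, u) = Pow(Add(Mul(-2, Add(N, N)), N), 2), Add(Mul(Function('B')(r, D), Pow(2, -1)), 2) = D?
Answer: Rational(1, 17420) ≈ 5.7405e-5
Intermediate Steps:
Function('B')(r, D) = Add(-4, Mul(2, D))
Function('U')(N, u) = Mul(9, Pow(N, 2)) (Function('U')(N, u) = Pow(Add(Mul(-2, Mul(2, N)), N), 2) = Pow(Add(Mul(-4, N), N), 2) = Pow(Mul(-3, N), 2) = Mul(9, Pow(N, 2)))
Pow(Add(-540589, Function('U')(Add(-214, 463), Function('B')(3, 7))), -1) = Pow(Add(-540589, Mul(9, Pow(Add(-214, 463), 2))), -1) = Pow(Add(-540589, Mul(9, Pow(249, 2))), -1) = Pow(Add(-540589, Mul(9, 62001)), -1) = Pow(Add(-540589, 558009), -1) = Pow(17420, -1) = Rational(1, 17420)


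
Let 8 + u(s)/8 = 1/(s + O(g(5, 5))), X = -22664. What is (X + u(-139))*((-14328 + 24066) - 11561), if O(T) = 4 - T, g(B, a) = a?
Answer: 1450163686/35 ≈ 4.1433e+7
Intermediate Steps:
u(s) = -64 + 8/(-1 + s) (u(s) = -64 + 8/(s + (4 - 1*5)) = -64 + 8/(s + (4 - 5)) = -64 + 8/(s - 1) = -64 + 8/(-1 + s))
(X + u(-139))*((-14328 + 24066) - 11561) = (-22664 + 8*(9 - 8*(-139))/(-1 - 139))*((-14328 + 24066) - 11561) = (-22664 + 8*(9 + 1112)/(-140))*(9738 - 11561) = (-22664 + 8*(-1/140)*1121)*(-1823) = (-22664 - 2242/35)*(-1823) = -795482/35*(-1823) = 1450163686/35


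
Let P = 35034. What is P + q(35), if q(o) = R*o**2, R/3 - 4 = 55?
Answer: 251859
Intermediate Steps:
R = 177 (R = 12 + 3*55 = 12 + 165 = 177)
q(o) = 177*o**2
P + q(35) = 35034 + 177*35**2 = 35034 + 177*1225 = 35034 + 216825 = 251859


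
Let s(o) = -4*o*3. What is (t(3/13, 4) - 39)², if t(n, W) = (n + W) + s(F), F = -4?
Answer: 29584/169 ≈ 175.05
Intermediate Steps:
s(o) = -12*o
t(n, W) = 48 + W + n (t(n, W) = (n + W) - 12*(-4) = (W + n) + 48 = 48 + W + n)
(t(3/13, 4) - 39)² = ((48 + 4 + 3/13) - 39)² = (679/13 - 39)² = (172/13)² = 29584/169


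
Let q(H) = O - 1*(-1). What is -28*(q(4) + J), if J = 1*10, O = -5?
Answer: -168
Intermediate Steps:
J = 10
q(H) = -4 (q(H) = -5 - 1*(-1) = -5 + 1 = -4)
-28*(q(4) + J) = -28*(-4 + 10) = -28*6 = -168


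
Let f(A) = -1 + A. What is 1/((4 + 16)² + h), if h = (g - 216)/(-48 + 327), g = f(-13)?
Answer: 279/111370 ≈ 0.0025052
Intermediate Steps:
g = -14 (g = -1 - 13 = -14)
h = -230/279 (h = (-14 - 216)/(-48 + 327) = -230/279 ≈ -0.82437)
1/((4 + 16)² + h) = 1/((4 + 16)² - 230/279) = 1/(20² - 230/279) = 1/(400 - 230/279) = 1/(111370/279) = 279/111370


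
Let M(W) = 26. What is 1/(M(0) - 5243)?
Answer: -1/5217 ≈ -0.00019168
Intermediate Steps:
1/(M(0) - 5243) = 1/(26 - 5243) = 1/(-5217) = -1/5217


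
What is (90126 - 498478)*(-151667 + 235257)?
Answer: -34134143680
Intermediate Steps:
(90126 - 498478)*(-151667 + 235257) = -408352*83590 = -34134143680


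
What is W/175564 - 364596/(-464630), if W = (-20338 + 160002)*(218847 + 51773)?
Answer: 2195144983576318/10196537665 ≈ 2.1528e+5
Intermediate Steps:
W = 37795871680 (W = 139664*270620 = 37795871680)
W/175564 - 364596/(-464630) = 37795871680/175564 - 364596/(-464630) = 37795871680*(1/175564) - 364596*(-1/464630) = 9448967920/43891 + 182298/232315 = 2195144983576318/10196537665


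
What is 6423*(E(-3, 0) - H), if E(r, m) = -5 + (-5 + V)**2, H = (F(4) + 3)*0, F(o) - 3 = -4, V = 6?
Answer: -25692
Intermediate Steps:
F(o) = -1 (F(o) = 3 - 4 = -1)
H = 0 (H = (-1 + 3)*0 = 2*0 = 0)
E(r, m) = -4 (E(r, m) = -5 + (-5 + 6)**2 = -5 + 1**2 = -5 + 1 = -4)
6423*(E(-3, 0) - H) = 6423*(-4 - 1*0) = 6423*(-4 + 0) = 6423*(-4) = -25692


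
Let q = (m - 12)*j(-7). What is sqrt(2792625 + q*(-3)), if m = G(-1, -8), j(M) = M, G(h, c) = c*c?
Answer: 3*sqrt(310413) ≈ 1671.4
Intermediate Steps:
G(h, c) = c**2
m = 64 (m = (-8)**2 = 64)
q = -364 (q = (64 - 12)*(-7) = 52*(-7) = -364)
sqrt(2792625 + q*(-3)) = sqrt(2792625 - 364*(-3)) = sqrt(2792625 + 1092) = sqrt(2793717) = 3*sqrt(310413)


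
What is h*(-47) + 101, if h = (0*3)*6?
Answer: 101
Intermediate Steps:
h = 0 (h = 0*6 = 0)
h*(-47) + 101 = 0*(-47) + 101 = 0 + 101 = 101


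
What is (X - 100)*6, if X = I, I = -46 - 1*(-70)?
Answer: -456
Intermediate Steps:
I = 24 (I = -46 + 70 = 24)
X = 24
(X - 100)*6 = (24 - 100)*6 = -76*6 = -456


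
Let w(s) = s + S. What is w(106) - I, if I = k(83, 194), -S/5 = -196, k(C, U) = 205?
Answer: 881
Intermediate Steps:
S = 980 (S = -5*(-196) = 980)
I = 205
w(s) = 980 + s (w(s) = s + 980 = 980 + s)
w(106) - I = (980 + 106) - 1*205 = 1086 - 205 = 881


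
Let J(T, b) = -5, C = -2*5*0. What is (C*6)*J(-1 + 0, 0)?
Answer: 0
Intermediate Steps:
C = 0 (C = -10*0 = 0)
(C*6)*J(-1 + 0, 0) = (0*6)*(-5) = 0*(-5) = 0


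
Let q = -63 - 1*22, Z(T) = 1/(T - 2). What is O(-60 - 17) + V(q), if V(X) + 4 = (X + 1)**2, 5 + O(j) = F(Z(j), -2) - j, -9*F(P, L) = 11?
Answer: 64105/9 ≈ 7122.8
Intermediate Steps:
Z(T) = 1/(-2 + T)
F(P, L) = -11/9 (F(P, L) = -1/9*11 = -11/9)
O(j) = -56/9 - j (O(j) = -5 + (-11/9 - j) = -56/9 - j)
q = -85 (q = -63 - 22 = -85)
V(X) = -4 + (1 + X)**2 (V(X) = -4 + (X + 1)**2 = -4 + (1 + X)**2)
O(-60 - 17) + V(q) = (-56/9 - (-60 - 17)) + (-4 + (1 - 85)**2) = (-56/9 - 1*(-77)) + (-4 + (-84)**2) = (-56/9 + 77) + (-4 + 7056) = 637/9 + 7052 = 64105/9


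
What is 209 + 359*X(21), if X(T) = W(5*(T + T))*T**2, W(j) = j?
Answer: 33247199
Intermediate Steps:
X(T) = 10*T**3 (X(T) = (5*(T + T))*T**2 = (5*(2*T))*T**2 = (10*T)*T**2 = 10*T**3)
209 + 359*X(21) = 209 + 359*(10*21**3) = 209 + 359*(10*9261) = 209 + 359*92610 = 209 + 33246990 = 33247199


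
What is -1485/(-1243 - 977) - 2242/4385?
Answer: 102299/648980 ≈ 0.15763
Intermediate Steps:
-1485/(-1243 - 977) - 2242/4385 = -1485/(-2220) - 2242*1/4385 = -1485*(-1/2220) - 2242/4385 = 99/148 - 2242/4385 = 102299/648980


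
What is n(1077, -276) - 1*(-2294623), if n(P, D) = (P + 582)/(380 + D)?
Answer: 238642451/104 ≈ 2.2946e+6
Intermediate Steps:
n(P, D) = (582 + P)/(380 + D)
n(1077, -276) - 1*(-2294623) = (582 + 1077)/(380 - 276) - 1*(-2294623) = 1659/104 + 2294623 = 238642451/104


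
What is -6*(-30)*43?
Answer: 7740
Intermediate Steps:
-6*(-30)*43 = 180*43 = 7740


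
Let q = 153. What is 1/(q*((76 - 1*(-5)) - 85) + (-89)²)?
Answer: 1/7309 ≈ 0.00013682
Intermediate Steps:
1/(q*((76 - 1*(-5)) - 85) + (-89)²) = 1/(153*((76 - 1*(-5)) - 85) + (-89)²) = 1/(153*((76 + 5) - 85) + 7921) = 1/(153*(81 - 85) + 7921) = 1/(153*(-4) + 7921) = 1/(-612 + 7921) = 1/7309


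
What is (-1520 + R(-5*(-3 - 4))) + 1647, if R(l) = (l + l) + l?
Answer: 232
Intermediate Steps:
R(l) = 3*l (R(l) = 2*l + l = 3*l)
(-1520 + R(-5*(-3 - 4))) + 1647 = (-1520 + 3*(-5*(-3 - 4))) + 1647 = (-1520 + 3*(-5*(-7))) + 1647 = (-1520 + 3*35) + 1647 = (-1520 + 105) + 1647 = -1415 + 1647 = 232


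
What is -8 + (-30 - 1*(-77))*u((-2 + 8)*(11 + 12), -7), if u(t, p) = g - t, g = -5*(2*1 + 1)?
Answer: -7199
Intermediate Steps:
g = -15 (g = -5*(2 + 1) = -5*3 = -15)
u(t, p) = -15 - t
-8 + (-30 - 1*(-77))*u((-2 + 8)*(11 + 12), -7) = -8 + (-30 - 1*(-77))*(-15 - (-2 + 8)*(11 + 12)) = -8 + (-30 + 77)*(-15 - 6*23) = -8 + 47*(-15 - 1*138) = -8 + 47*(-15 - 138) = -8 + 47*(-153) = -8 - 7191 = -7199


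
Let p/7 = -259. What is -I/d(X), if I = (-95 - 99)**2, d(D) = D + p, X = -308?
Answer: 37636/2121 ≈ 17.744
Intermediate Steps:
p = -1813 (p = 7*(-259) = -1813)
d(D) = -1813 + D (d(D) = D - 1813 = -1813 + D)
I = 37636 (I = (-194)**2 = 37636)
-I/d(X) = -37636/(-1813 - 308) = -37636/(-2121) = -37636*(-1)/2121 = -1*(-37636/2121) = 37636/2121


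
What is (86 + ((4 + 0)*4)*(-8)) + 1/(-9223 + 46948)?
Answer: -1584449/37725 ≈ -42.000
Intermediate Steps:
(86 + ((4 + 0)*4)*(-8)) + 1/(-9223 + 46948) = (86 + (4*4)*(-8)) + 1/37725 = (86 + 16*(-8)) + 1/37725 = (86 - 128) + 1/37725 = -42 + 1/37725 = -1584449/37725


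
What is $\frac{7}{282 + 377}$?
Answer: $\frac{7}{659} \approx 0.010622$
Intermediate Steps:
$\frac{7}{282 + 377} = \frac{7}{659}$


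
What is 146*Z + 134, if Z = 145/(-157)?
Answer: -132/157 ≈ -0.84076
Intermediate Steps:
Z = -145/157 (Z = 145*(-1/157) = -145/157 ≈ -0.92357)
146*Z + 134 = 146*(-145/157) + 134 = -21170/157 + 134 = -132/157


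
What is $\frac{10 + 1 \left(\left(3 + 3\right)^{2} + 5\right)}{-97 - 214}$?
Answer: $- \frac{51}{311} \approx -0.16399$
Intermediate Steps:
$\frac{10 + 1 \left(\left(3 + 3\right)^{2} + 5\right)}{-97 - 214} = \frac{10 + 1 \left(6^{2} + 5\right)}{-311} = \left(10 + 1 \left(36 + 5\right)\right) \left(- \frac{1}{311}\right) = \left(10 + 1 \cdot 41\right) \left(- \frac{1}{311}\right) = \left(10 + 41\right) \left(- \frac{1}{311}\right) = 51 \left(- \frac{1}{311}\right) = - \frac{51}{311}$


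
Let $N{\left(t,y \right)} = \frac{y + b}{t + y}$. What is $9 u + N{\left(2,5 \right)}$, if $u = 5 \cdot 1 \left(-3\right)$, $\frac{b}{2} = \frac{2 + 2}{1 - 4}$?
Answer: $- \frac{404}{3} \approx -134.67$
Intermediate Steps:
$b = - \frac{8}{3}$ ($b = 2 \frac{2 + 2}{1 - 4} = 2 \frac{4}{-3} = 2 \cdot 4 \left(- \frac{1}{3}\right) = 2 \left(- \frac{4}{3}\right) = - \frac{8}{3} \approx -2.6667$)
$u = -15$ ($u = 5 \left(-3\right) = -15$)
$N{\left(t,y \right)} = \frac{- \frac{8}{3} + y}{t + y}$ ($N{\left(t,y \right)} = \frac{y - \frac{8}{3}}{t + y} = \frac{- \frac{8}{3} + y}{t + y}$)
$9 u + N{\left(2,5 \right)} = 9 \left(-15\right) + \frac{- \frac{8}{3} + 5}{2 + 5} = -135 + \frac{1}{7} \cdot \frac{7}{3} = -135 + \frac{1}{3} = - \frac{404}{3}$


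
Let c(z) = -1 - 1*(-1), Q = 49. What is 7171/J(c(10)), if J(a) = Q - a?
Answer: 7171/49 ≈ 146.35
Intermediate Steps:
c(z) = 0 (c(z) = -1 + 1 = 0)
J(a) = 49 - a
7171/J(c(10)) = 7171/(49 - 1*0) = 7171/(49 + 0) = 7171/49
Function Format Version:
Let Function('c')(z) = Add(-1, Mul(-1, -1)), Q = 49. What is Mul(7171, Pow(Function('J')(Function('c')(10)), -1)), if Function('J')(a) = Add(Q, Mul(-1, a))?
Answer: Rational(7171, 49) ≈ 146.35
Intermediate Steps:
Function('c')(z) = 0 (Function('c')(z) = Add(-1, 1) = 0)
Function('J')(a) = Add(49, Mul(-1, a))
Mul(7171, Pow(Function('J')(Function('c')(10)), -1)) = Mul(7171, Pow(Add(49, Mul(-1, 0)), -1)) = Mul(7171, Pow(Add(49, 0), -1)) = Mul(7171, Pow(49, -1)) = Mul(7171, Rational(1, 49)) = Rational(7171, 49)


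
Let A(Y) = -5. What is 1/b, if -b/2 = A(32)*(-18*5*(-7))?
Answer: 1/6300 ≈ 0.00015873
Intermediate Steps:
b = 6300 (b = -(-10)*-18*5*(-7) = -(-10)*(-90*(-7)) = -(-10)*630 = -2*(-3150) = 6300)
1/b = 1/6300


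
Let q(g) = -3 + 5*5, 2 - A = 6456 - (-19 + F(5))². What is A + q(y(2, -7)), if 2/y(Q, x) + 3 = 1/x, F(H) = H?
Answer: -6236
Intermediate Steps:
y(Q, x) = 2/(-3 + 1/x)
A = -6258 (A = 2 - (6456 - (-19 + 5)²) = 2 - (6456 - 1*(-14)²) = 2 - (6456 - 1*196) = 2 - (6456 - 196) = 2 - 1*6260 = 2 - 6260 = -6258)
q(g) = 22 (q(g) = -3 + 25 = 22)
A + q(y(2, -7)) = -6258 + 22 = -6236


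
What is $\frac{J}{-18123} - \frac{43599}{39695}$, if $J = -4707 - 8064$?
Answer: $- \frac{94399944}{239797495} \approx -0.39367$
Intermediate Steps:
$J = -12771$ ($J = -4707 - 8064 = -12771$)
$\frac{J}{-18123} - \frac{43599}{39695} = - \frac{12771}{-18123} - \frac{43599}{39695} = \left(-12771\right) \left(- \frac{1}{18123}\right) - \frac{43599}{39695} = \frac{4257}{6041} - \frac{43599}{39695} = - \frac{94399944}{239797495}$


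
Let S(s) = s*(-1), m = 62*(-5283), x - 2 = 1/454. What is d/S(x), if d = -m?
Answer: -16522876/101 ≈ -1.6359e+5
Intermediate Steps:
x = 909/454 (x = 2 + 1/454 = 909/454 ≈ 2.0022)
m = -327546
d = 327546 (d = -1*(-327546) = 327546)
S(s) = -s
d/S(x) = 327546/((-1*909/454)) = 327546/(-909/454) = 327546*(-454/909) = -16522876/101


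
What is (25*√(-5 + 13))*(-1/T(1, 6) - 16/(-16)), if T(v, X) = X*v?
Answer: 125*√2/3 ≈ 58.926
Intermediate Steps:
(25*√(-5 + 13))*(-1/T(1, 6) - 16/(-16)) = (25*√(-5 + 13))*(-1/(6*1) - 16/(-16)) = (25*√8)*(-1/6 - 16*(-1/16)) = (25*(2*√2))*(-1*⅙ + 1) = (50*√2)*(-⅙ + 1) = (50*√2)*(⅚) = 125*√2/3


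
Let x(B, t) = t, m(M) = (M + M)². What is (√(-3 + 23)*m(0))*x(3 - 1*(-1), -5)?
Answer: 0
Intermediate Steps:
m(M) = 4*M² (m(M) = (2*M)² = 4*M²)
(√(-3 + 23)*m(0))*x(3 - 1*(-1), -5) = (√(-3 + 23)*(4*0²))*(-5) = (√20*(4*0))*(-5) = ((2*√5)*0)*(-5) = 0*(-5) = 0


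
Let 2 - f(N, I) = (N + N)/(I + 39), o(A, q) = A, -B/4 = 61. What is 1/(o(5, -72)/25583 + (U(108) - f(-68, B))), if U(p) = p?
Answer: 5244515/559398903 ≈ 0.0093753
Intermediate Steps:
B = -244 (B = -4*61 = -244)
f(N, I) = 2 - 2*N/(39 + I) (f(N, I) = 2 - (N + N)/(I + 39) = 2 - 2*N/(39 + I))
1/(o(5, -72)/25583 + (U(108) - f(-68, B))) = 1/(5/25583 + (108 - 2*(39 - 244 - 1*(-68))/(39 - 244))) = 1/(5*(1/25583) + (108 - 2*(39 - 244 + 68)/(-205))) = 1/(5/25583 + (108 - 2*(-1)*(-137)/205)) = 1/(5/25583 + (108 - 1*274/205)) = 1/(5/25583 + (108 - 274/205)) = 1/(5/25583 + 21866/205) = 1/(559398903/5244515) = 5244515/559398903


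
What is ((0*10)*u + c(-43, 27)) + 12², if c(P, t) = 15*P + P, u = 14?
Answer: -544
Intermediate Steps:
c(P, t) = 16*P
((0*10)*u + c(-43, 27)) + 12² = ((0*10)*14 + 16*(-43)) + 12² = (0*14 - 688) + 144 = (0 - 688) + 144 = -688 + 144 = -544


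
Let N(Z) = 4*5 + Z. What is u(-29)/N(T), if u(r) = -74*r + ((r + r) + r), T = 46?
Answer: 2059/66 ≈ 31.197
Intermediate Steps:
u(r) = -71*r (u(r) = -74*r + (2*r + r) = -74*r + 3*r = -71*r)
N(Z) = 20 + Z
u(-29)/N(T) = (-71*(-29))/(20 + 46) = 2059/66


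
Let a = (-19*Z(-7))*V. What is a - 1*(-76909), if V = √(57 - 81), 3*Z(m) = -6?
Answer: 76909 + 76*I*√6 ≈ 76909.0 + 186.16*I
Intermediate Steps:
Z(m) = -2 (Z(m) = (⅓)*(-6) = -2)
V = 2*I*√6 (V = √(-24) = 2*I*√6 ≈ 4.899*I)
a = 76*I*√6 (a = (-19*(-2))*(2*I*√6) = 38*(2*I*√6) = 76*I*√6 ≈ 186.16*I)
a - 1*(-76909) = 76*I*√6 - 1*(-76909) = 76*I*√6 + 76909 = 76909 + 76*I*√6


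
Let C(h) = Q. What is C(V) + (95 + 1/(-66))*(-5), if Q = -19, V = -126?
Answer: -32599/66 ≈ -493.92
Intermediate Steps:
C(h) = -19
C(V) + (95 + 1/(-66))*(-5) = -19 + (95 + 1/(-66))*(-5) = -19 + (95 - 1/66)*(-5) = -19 + (6269/66)*(-5) = -19 - 31345/66 = -32599/66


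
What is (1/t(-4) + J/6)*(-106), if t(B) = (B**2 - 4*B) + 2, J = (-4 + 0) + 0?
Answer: 3445/51 ≈ 67.549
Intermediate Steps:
J = -4 (J = -4 + 0 = -4)
t(B) = 2 + B**2 - 4*B
(1/t(-4) + J/6)*(-106) = (1/(2 + (-4)**2 - 4*(-4)) - 4/6)*(-106) = (1/(2 + 16 + 16) - 4*1/6)*(-106) = (1/34 - 2/3)*(-106) = -65/102*(-106) = 3445/51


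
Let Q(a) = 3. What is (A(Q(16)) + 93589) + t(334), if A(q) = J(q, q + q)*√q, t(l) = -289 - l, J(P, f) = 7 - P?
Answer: 92966 + 4*√3 ≈ 92973.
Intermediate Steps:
A(q) = √q*(7 - q) (A(q) = (7 - q)*√q = √q*(7 - q))
(A(Q(16)) + 93589) + t(334) = (√3*(7 - 1*3) + 93589) + (-289 - 1*334) = (√3*(7 - 3) + 93589) + (-289 - 334) = (√3*4 + 93589) - 623 = (4*√3 + 93589) - 623 = (93589 + 4*√3) - 623 = 92966 + 4*√3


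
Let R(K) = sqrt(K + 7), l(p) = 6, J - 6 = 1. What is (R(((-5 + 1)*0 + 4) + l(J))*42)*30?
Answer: 1260*sqrt(17) ≈ 5195.1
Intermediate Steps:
J = 7 (J = 6 + 1 = 7)
R(K) = sqrt(7 + K)
(R(((-5 + 1)*0 + 4) + l(J))*42)*30 = (sqrt(7 + (((-5 + 1)*0 + 4) + 6))*42)*30 = (sqrt(7 + ((-4*0 + 4) + 6))*42)*30 = (sqrt(7 + ((0 + 4) + 6))*42)*30 = (sqrt(7 + (4 + 6))*42)*30 = (sqrt(7 + 10)*42)*30 = (sqrt(17)*42)*30 = (42*sqrt(17))*30 = 1260*sqrt(17)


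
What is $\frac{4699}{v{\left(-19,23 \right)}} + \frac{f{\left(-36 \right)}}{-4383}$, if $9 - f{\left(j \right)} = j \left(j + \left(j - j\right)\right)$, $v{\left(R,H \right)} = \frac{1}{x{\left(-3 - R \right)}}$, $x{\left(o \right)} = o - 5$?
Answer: $\frac{25172686}{487} \approx 51689.0$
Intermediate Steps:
$x{\left(o \right)} = -5 + o$
$v{\left(R,H \right)} = \frac{1}{-8 - R}$ ($v{\left(R,H \right)} = \frac{1}{-5 - \left(3 + R\right)} = \frac{1}{-8 - R}$)
$f{\left(j \right)} = 9 - j^{2}$ ($f{\left(j \right)} = 9 - j \left(j + \left(j - j\right)\right) = 9 - j \left(j + 0\right) = 9 - j j = 9 - j^{2}$)
$\frac{4699}{v{\left(-19,23 \right)}} + \frac{f{\left(-36 \right)}}{-4383} = \frac{4699}{\left(-1\right) \frac{1}{8 - 19}} + \frac{9 - \left(-36\right)^{2}}{-4383} = \frac{4699}{\left(-1\right) \frac{1}{-11}} + \left(9 - 1296\right) \left(- \frac{1}{4383}\right) = \frac{4699}{\left(-1\right) \left(- \frac{1}{11}\right)} + \left(9 - 1296\right) \left(- \frac{1}{4383}\right) = 4699 \frac{1}{\frac{1}{11}} - - \frac{143}{487} = 4699 \cdot 11 + \frac{143}{487} = 51689 + \frac{143}{487} = \frac{25172686}{487}$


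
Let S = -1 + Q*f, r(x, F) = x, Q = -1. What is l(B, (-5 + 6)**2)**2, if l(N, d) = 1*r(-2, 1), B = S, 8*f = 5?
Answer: 4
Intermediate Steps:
f = 5/8 (f = (1/8)*5 = 5/8 ≈ 0.62500)
S = -13/8 (S = -1 - 1*5/8 = -1 - 5/8 = -13/8 ≈ -1.6250)
B = -13/8 ≈ -1.6250
l(N, d) = -2 (l(N, d) = 1*(-2) = -2)
l(B, (-5 + 6)**2)**2 = (-2)**2 = 4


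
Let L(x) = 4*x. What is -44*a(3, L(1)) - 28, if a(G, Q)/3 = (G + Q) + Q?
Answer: -1480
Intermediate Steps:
a(G, Q) = 3*G + 6*Q (a(G, Q) = 3*((G + Q) + Q) = 3*(G + 2*Q) = 3*G + 6*Q)
-44*a(3, L(1)) - 28 = -44*(3*3 + 6*(4*1)) - 28 = -44*(9 + 6*4) - 28 = -44*(9 + 24) - 28 = -44*33 - 28 = -1452 - 28 = -1480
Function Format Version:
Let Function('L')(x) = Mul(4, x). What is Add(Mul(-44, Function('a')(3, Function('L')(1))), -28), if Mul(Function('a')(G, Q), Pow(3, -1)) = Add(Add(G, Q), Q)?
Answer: -1480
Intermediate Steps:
Function('a')(G, Q) = Add(Mul(3, G), Mul(6, Q)) (Function('a')(G, Q) = Mul(3, Add(Add(G, Q), Q)) = Mul(3, Add(G, Mul(2, Q))) = Add(Mul(3, G), Mul(6, Q)))
Add(Mul(-44, Function('a')(3, Function('L')(1))), -28) = Add(Mul(-44, Add(Mul(3, 3), Mul(6, Mul(4, 1)))), -28) = Add(Mul(-44, Add(9, Mul(6, 4))), -28) = Add(Mul(-44, Add(9, 24)), -28) = Add(Mul(-44, 33), -28) = Add(-1452, -28) = -1480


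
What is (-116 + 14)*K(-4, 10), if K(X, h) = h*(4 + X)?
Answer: 0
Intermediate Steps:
(-116 + 14)*K(-4, 10) = (-116 + 14)*(10*(4 - 4)) = -1020*0 = -102*0 = 0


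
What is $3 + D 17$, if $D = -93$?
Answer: $-1578$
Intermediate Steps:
$3 + D 17 = 3 - 1581 = -1578$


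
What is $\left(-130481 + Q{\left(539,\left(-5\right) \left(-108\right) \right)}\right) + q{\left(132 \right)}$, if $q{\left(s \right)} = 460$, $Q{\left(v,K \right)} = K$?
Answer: $-129481$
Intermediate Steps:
$\left(-130481 + Q{\left(539,\left(-5\right) \left(-108\right) \right)}\right) + q{\left(132 \right)} = \left(-130481 - -540\right) + 460 = \left(-130481 + 540\right) + 460 = -129941 + 460 = -129481$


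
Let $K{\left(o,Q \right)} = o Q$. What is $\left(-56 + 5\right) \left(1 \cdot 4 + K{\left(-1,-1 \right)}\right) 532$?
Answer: $-135660$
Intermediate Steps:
$K{\left(o,Q \right)} = Q o$
$\left(-56 + 5\right) \left(1 \cdot 4 + K{\left(-1,-1 \right)}\right) 532 = \left(-56 + 5\right) \left(1 \cdot 4 - -1\right) 532 = - 51 \left(4 + 1\right) 532 = \left(-51\right) 5 \cdot 532 = \left(-255\right) 532 = -135660$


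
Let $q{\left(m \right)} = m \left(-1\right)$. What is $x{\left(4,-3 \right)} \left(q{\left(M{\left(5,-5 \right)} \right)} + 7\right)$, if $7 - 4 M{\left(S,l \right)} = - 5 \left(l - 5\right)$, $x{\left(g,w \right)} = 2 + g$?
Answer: $\frac{213}{2} \approx 106.5$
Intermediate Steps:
$M{\left(S,l \right)} = - \frac{9}{2} + \frac{5 l}{4}$ ($M{\left(S,l \right)} = \frac{7}{4} - \frac{\left(-5\right) \left(l - 5\right)}{4} = \frac{7}{4} - \frac{\left(-5\right) \left(-5 + l\right)}{4} = \frac{7}{4} - \frac{25 - 5 l}{4} = \frac{7}{4} + \left(- \frac{25}{4} + \frac{5 l}{4}\right) = - \frac{9}{2} + \frac{5 l}{4}$)
$q{\left(m \right)} = - m$
$x{\left(4,-3 \right)} \left(q{\left(M{\left(5,-5 \right)} \right)} + 7\right) = \left(2 + 4\right) \left(- (- \frac{9}{2} + \frac{5}{4} \left(-5\right)) + 7\right) = 6 \left(- (- \frac{9}{2} - \frac{25}{4}) + 7\right) = 6 \left(\left(-1\right) \left(- \frac{43}{4}\right) + 7\right) = 6 \left(\frac{43}{4} + 7\right) = 6 \cdot \frac{71}{4} = \frac{213}{2}$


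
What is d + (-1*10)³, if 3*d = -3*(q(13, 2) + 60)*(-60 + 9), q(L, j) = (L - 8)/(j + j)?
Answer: 8495/4 ≈ 2123.8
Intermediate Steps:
q(L, j) = (-8 + L)/(2*j) (q(L, j) = (-8 + L)/((2*j)) = (-8 + L)*(1/(2*j)) = (-8 + L)/(2*j))
d = 12495/4 (d = (-3*((½)*(-8 + 13)/2 + 60)*(-60 + 9))/3 = (-3*((½)*(½)*5 + 60)*(-51))/3 = (-3*(5/4 + 60)*(-51))/3 = (-735*(-51)/4)/3 = (-3*(-12495/4))/3 = (⅓)*(37485/4) = 12495/4 ≈ 3123.8)
d + (-1*10)³ = 12495/4 + (-1*10)³ = 12495/4 + (-10)³ = 12495/4 - 1000 = 8495/4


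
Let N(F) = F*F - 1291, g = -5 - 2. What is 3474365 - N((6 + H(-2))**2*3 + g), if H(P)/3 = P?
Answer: 3475607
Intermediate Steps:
H(P) = 3*P
g = -7
N(F) = -1291 + F**2 (N(F) = F**2 - 1291 = -1291 + F**2)
3474365 - N((6 + H(-2))**2*3 + g) = 3474365 - (-1291 + ((6 + 3*(-2))**2*3 - 7)**2) = 3474365 - (-1291 + ((6 - 6)**2*3 - 7)**2) = 3474365 - (-1291 + (0**2*3 - 7)**2) = 3474365 - (-1291 + (0*3 - 7)**2) = 3474365 - (-1291 + (0 - 7)**2) = 3474365 - (-1291 + (-7)**2) = 3474365 - (-1291 + 49) = 3474365 - 1*(-1242) = 3474365 + 1242 = 3475607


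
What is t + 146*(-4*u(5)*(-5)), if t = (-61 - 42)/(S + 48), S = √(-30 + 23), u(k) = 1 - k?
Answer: (-11680*√7 + 560743*I)/(√7 - 48*I) ≈ -11682.0 + 0.11792*I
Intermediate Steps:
S = I*√7 (S = √(-7) = I*√7 ≈ 2.6458*I)
t = -103/(48 + I*√7) (t = (-61 - 42)/(I*√7 + 48) = -103/(48 + I*√7) ≈ -2.1393 + 0.11792*I)
t + 146*(-4*u(5)*(-5)) = (-4944/2311 + 103*I*√7/2311) + 146*(-4*(1 - 1*5)*(-5)) = (-4944/2311 + 103*I*√7/2311) + 146*(-4*(1 - 5)*(-5)) = (-4944/2311 + 103*I*√7/2311) + 146*(-4*(-4)*(-5)) = (-4944/2311 + 103*I*√7/2311) + 146*(16*(-5)) = (-4944/2311 + 103*I*√7/2311) + 146*(-80) = (-4944/2311 + 103*I*√7/2311) - 11680 = -26997424/2311 + 103*I*√7/2311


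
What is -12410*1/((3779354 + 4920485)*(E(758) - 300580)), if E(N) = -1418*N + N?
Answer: 6205/5979686439387 ≈ 1.0377e-9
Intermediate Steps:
E(N) = -1417*N
-12410*1/((3779354 + 4920485)*(E(758) - 300580)) = -12410*1/((3779354 + 4920485)*(-1417*758 - 300580)) = -12410*1/(8699839*(-1074086 - 300580)) = -12410/((-1374666*8699839)) = -12410/(-11959372878774) = -12410*(-1/11959372878774) = 6205/5979686439387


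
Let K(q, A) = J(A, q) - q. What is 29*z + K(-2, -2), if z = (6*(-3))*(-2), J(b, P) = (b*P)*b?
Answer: 1038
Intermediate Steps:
J(b, P) = P*b² (J(b, P) = (P*b)*b = P*b²)
z = 36 (z = -18*(-2) = 36)
K(q, A) = -q + q*A² (K(q, A) = q*A² - q = -q + q*A²)
29*z + K(-2, -2) = 29*36 - 2*(-1 + (-2)²) = 1044 - 2*(-1 + 4) = 1044 - 2*3 = 1044 - 6 = 1038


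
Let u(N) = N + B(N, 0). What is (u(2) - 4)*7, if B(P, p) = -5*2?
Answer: -84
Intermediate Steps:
B(P, p) = -10
u(N) = -10 + N (u(N) = N - 10 = -10 + N)
(u(2) - 4)*7 = ((-10 + 2) - 4)*7 = (-8 - 4)*7 = -12*7 = -84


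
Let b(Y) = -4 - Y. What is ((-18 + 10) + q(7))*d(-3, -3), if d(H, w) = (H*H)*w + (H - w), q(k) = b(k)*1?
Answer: 513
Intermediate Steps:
q(k) = -4 - k (q(k) = (-4 - k)*1 = -4 - k)
d(H, w) = H - w + w*H**2 (d(H, w) = H**2*w + (H - w) = w*H**2 + (H - w) = H - w + w*H**2)
((-18 + 10) + q(7))*d(-3, -3) = ((-18 + 10) + (-4 - 1*7))*(-3 - 1*(-3) - 3*(-3)**2) = (-8 + (-4 - 7))*(-3 + 3 - 3*9) = (-8 - 11)*(-3 + 3 - 27) = -19*(-27) = 513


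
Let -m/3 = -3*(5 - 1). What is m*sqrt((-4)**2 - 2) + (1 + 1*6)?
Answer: 7 + 36*sqrt(14) ≈ 141.70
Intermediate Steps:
m = 36 (m = -(-9)*(5 - 1) = -(-9)*4 = -3*(-12) = 36)
m*sqrt((-4)**2 - 2) + (1 + 1*6) = 36*sqrt((-4)**2 - 2) + (1 + 1*6) = 36*sqrt(16 - 2) + (1 + 6) = 36*sqrt(14) + 7 = 7 + 36*sqrt(14)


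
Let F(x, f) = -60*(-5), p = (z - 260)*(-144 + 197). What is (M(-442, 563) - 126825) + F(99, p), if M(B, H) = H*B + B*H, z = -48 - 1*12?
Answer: -624217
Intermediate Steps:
z = -60 (z = -48 - 12 = -60)
M(B, H) = 2*B*H (M(B, H) = B*H + B*H = 2*B*H)
p = -16960 (p = (-60 - 260)*(-144 + 197) = -320*53 = -16960)
F(x, f) = 300
(M(-442, 563) - 126825) + F(99, p) = (2*(-442)*563 - 126825) + 300 = (-497692 - 126825) + 300 = -624517 + 300 = -624217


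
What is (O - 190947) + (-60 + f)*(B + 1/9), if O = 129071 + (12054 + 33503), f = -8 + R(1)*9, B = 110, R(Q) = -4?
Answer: -249935/9 ≈ -27771.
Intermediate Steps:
f = -44 (f = -8 - 4*9 = -8 - 36 = -44)
O = 174628 (O = 129071 + 45557 = 174628)
(O - 190947) + (-60 + f)*(B + 1/9) = (174628 - 190947) + (-60 - 44)*(110 + 1/9) = -16319 - 104*(110 + ⅑) = -16319 - 104*991/9 = -16319 - 103064/9 = -249935/9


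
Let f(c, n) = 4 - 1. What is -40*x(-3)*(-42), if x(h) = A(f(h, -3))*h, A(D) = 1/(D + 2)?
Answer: -1008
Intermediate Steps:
f(c, n) = 3
A(D) = 1/(2 + D)
x(h) = h/5 (x(h) = h/(2 + 3) = h/5)
-40*x(-3)*(-42) = -8*(-3)*(-42) = -40*(-⅗)*(-42) = 24*(-42) = -1008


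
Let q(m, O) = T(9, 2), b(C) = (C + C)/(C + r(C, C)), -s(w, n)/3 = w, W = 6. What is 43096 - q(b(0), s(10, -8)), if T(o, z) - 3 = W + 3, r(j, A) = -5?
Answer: 43084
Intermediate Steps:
s(w, n) = -3*w
T(o, z) = 12 (T(o, z) = 3 + (6 + 3) = 3 + 9 = 12)
b(C) = 2*C/(-5 + C) (b(C) = (C + C)/(C - 5) = (2*C)/(-5 + C) = 2*C/(-5 + C))
q(m, O) = 12
43096 - q(b(0), s(10, -8)) = 43096 - 1*12 = 43096 - 12 = 43084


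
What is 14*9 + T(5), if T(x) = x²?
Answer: 151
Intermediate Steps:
14*9 + T(5) = 14*9 + 5² = 126 + 25 = 151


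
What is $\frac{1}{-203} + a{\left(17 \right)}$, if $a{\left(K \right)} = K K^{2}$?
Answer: $\frac{997338}{203} \approx 4913.0$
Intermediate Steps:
$a{\left(K \right)} = K^{3}$
$\frac{1}{-203} + a{\left(17 \right)} = \frac{1}{-203} + 17^{3} = - \frac{1}{203} + 4913 = \frac{997338}{203}$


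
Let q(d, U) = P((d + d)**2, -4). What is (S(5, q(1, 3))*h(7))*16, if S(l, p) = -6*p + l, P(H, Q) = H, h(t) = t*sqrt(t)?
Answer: -2128*sqrt(7) ≈ -5630.2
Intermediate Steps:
h(t) = t**(3/2)
q(d, U) = 4*d**2 (q(d, U) = (d + d)**2 = (2*d)**2 = 4*d**2)
S(l, p) = l - 6*p
(S(5, q(1, 3))*h(7))*16 = ((5 - 24*1**2)*7**(3/2))*16 = ((5 - 24)*(7*sqrt(7)))*16 = -133*sqrt(7)*16 = -2128*sqrt(7)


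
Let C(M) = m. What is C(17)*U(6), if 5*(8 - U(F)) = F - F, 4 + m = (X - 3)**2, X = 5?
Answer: 0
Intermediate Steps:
m = 0 (m = -4 + (5 - 3)**2 = -4 + 2**2 = -4 + 4 = 0)
U(F) = 8 (U(F) = 8 - (F - F)/5 = 8 - 1/5*0 = 8 + 0 = 8)
C(M) = 0
C(17)*U(6) = 0*8 = 0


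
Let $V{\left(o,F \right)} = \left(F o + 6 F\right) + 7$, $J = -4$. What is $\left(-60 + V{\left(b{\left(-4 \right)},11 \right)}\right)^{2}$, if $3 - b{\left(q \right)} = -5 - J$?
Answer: $3249$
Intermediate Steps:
$b{\left(q \right)} = 4$ ($b{\left(q \right)} = 3 - \left(-5 - -4\right) = 3 - \left(-5 + 4\right) = 3 - -1 = 3 + 1 = 4$)
$V{\left(o,F \right)} = 7 + 6 F + F o$ ($V{\left(o,F \right)} = \left(6 F + F o\right) + 7 = 7 + 6 F + F o$)
$\left(-60 + V{\left(b{\left(-4 \right)},11 \right)}\right)^{2} = \left(-60 + \left(7 + 6 \cdot 11 + 11 \cdot 4\right)\right)^{2} = \left(-60 + \left(7 + 66 + 44\right)\right)^{2} = \left(-60 + 117\right)^{2} = 57^{2} = 3249$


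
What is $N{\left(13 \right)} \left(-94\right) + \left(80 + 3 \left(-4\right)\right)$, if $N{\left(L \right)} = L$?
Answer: $-1154$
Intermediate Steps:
$N{\left(13 \right)} \left(-94\right) + \left(80 + 3 \left(-4\right)\right) = 13 \left(-94\right) + \left(80 + 3 \left(-4\right)\right) = -1222 + \left(80 - 12\right) = -1222 + 68 = -1154$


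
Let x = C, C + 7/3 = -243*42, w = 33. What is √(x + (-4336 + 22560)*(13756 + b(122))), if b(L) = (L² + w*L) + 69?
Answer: √5368971885/3 ≈ 24424.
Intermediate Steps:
C = -30625/3 (C = -7/3 - 243*42 = -7/3 - 10206 = -30625/3 ≈ -10208.)
b(L) = 69 + L² + 33*L (b(L) = (L² + 33*L) + 69 = 69 + L² + 33*L)
x = -30625/3 ≈ -10208.
√(x + (-4336 + 22560)*(13756 + b(122))) = √(-30625/3 + (-4336 + 22560)*(13756 + (69 + 122² + 33*122))) = √(-30625/3 + 18224*(13756 + (69 + 14884 + 4026))) = √(-30625/3 + 18224*(13756 + 18979)) = √(-30625/3 + 18224*32735) = √(-30625/3 + 596562640) = √(1789657295/3) = √5368971885/3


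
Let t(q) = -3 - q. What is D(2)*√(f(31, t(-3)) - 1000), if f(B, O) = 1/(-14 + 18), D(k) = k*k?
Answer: 2*I*√3999 ≈ 126.48*I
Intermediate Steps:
D(k) = k²
f(B, O) = ¼ (f(B, O) = 1/4 = ¼)
D(2)*√(f(31, t(-3)) - 1000) = 2²*√(¼ - 1000) = 4*√(-3999/4) = 4*(I*√3999/2) = 2*I*√3999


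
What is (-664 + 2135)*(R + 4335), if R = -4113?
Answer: 326562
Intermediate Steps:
(-664 + 2135)*(R + 4335) = (-664 + 2135)*(-4113 + 4335) = 1471*222 = 326562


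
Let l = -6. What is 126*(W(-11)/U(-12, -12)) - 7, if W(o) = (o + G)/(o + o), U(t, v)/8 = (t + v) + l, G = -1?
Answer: -1603/220 ≈ -7.2864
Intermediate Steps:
U(t, v) = -48 + 8*t + 8*v (U(t, v) = 8*((t + v) - 6) = 8*(-6 + t + v) = -48 + 8*t + 8*v)
W(o) = (-1 + o)/(2*o) (W(o) = (o - 1)/(o + o) = (-1 + o)/((2*o)) = (-1 + o)*(1/(2*o)) = (-1 + o)/(2*o))
126*(W(-11)/U(-12, -12)) - 7 = 126*(((1/2)*(-1 - 11)/(-11))/(-48 + 8*(-12) + 8*(-12))) - 7 = 126*(((1/2)*(-1/11)*(-12))/(-48 - 96 - 96)) - 7 = 126*((6/11)/(-240)) - 7 = 126*((6/11)*(-1/240)) - 7 = 126*(-1/440) - 7 = -63/220 - 7 = -1603/220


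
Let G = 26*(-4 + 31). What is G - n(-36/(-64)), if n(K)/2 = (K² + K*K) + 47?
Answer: 38831/64 ≈ 606.73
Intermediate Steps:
n(K) = 94 + 4*K² (n(K) = 2*((K² + K*K) + 47) = 2*((K² + K²) + 47) = 2*(2*K² + 47) = 2*(47 + 2*K²) = 94 + 4*K²)
G = 702 (G = 26*27 = 702)
G - n(-36/(-64)) = 702 - (94 + 4*(-36/(-64))²) = 702 - (94 + 4*(-36*(-1/64))²) = 702 - (94 + 4*(9/16)²) = 702 - (94 + 4*(81/256)) = 702 - (94 + 81/64) = 702 - 1*6097/64 = 702 - 6097/64 = 38831/64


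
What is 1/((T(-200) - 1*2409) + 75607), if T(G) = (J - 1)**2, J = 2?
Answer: 1/73199 ≈ 1.3661e-5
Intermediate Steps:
T(G) = 1 (T(G) = (2 - 1)**2 = 1**2 = 1)
1/((T(-200) - 1*2409) + 75607) = 1/((1 - 1*2409) + 75607) = 1/((1 - 2409) + 75607) = 1/(-2408 + 75607) = 1/73199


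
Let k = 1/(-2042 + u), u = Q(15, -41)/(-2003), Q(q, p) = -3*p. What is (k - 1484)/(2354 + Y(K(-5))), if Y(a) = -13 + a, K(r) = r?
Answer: -6069931519/9554821664 ≈ -0.63527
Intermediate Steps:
u = -123/2003 (u = -3*(-41)/(-2003) = 123*(-1/2003) = -123/2003 ≈ -0.061408)
k = -2003/4090249 (k = 1/(-2042 - 123/2003) = 1/(-4090249/2003) = -2003/4090249 ≈ -0.00048970)
(k - 1484)/(2354 + Y(K(-5))) = (-2003/4090249 - 1484)/(2354 + (-13 - 5)) = -6069931519/(4090249*(2354 - 18)) = -6069931519/4090249/2336 = -6069931519/4090249*1/2336 = -6069931519/9554821664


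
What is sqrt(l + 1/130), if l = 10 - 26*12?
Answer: I*sqrt(5103670)/130 ≈ 17.378*I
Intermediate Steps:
l = -302 (l = 10 - 312 = -302)
sqrt(l + 1/130) = sqrt(-302 + 1/130) = sqrt(-39259/130) = I*sqrt(5103670)/130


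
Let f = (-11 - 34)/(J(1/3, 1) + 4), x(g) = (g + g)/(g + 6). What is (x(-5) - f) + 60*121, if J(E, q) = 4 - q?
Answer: 50795/7 ≈ 7256.4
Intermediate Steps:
x(g) = 2*g/(6 + g) (x(g) = (2*g)/(6 + g) = 2*g/(6 + g))
f = -45/7 (f = (-11 - 34)/((4 - 1*1) + 4) = -45/((4 - 1) + 4) = -45/(3 + 4) = -45/7 ≈ -6.4286)
(x(-5) - f) + 60*121 = (2*(-5)/(6 - 5) - 1*(-45/7)) + 60*121 = (2*(-5)/1 + 45/7) + 7260 = (2*(-5)*1 + 45/7) + 7260 = (-10 + 45/7) + 7260 = -25/7 + 7260 = 50795/7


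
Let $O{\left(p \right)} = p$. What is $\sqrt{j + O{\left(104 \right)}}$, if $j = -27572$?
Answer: $6 i \sqrt{763} \approx 165.73 i$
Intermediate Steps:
$\sqrt{j + O{\left(104 \right)}} = \sqrt{-27572 + 104} = \sqrt{-27468} = 6 i \sqrt{763}$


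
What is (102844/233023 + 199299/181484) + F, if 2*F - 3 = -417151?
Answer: -1260074016963485/6041420876 ≈ -2.0857e+5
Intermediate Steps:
F = -208574 (F = 3/2 + (1/2)*(-417151) = 3/2 - 417151/2 = -208574)
(102844/233023 + 199299/181484) + F = (102844/233023 + 199299/181484) - 208574 = (102844*(1/233023) + 199299*(1/181484)) - 208574 = (14692/33289 + 199299/181484) - 208574 = 9300827339/6041420876 - 208574 = -1260074016963485/6041420876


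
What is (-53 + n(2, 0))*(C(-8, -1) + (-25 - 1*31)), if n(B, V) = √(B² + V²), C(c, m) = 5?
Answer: 2601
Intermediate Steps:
(-53 + n(2, 0))*(C(-8, -1) + (-25 - 1*31)) = (-53 + √(2² + 0²))*(5 + (-25 - 1*31)) = (-53 + √(4 + 0))*(5 + (-25 - 31)) = (-53 + √4)*(5 - 56) = (-53 + 2)*(-51) = -51*(-51) = 2601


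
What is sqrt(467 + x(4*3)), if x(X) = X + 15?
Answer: sqrt(494) ≈ 22.226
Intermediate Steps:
x(X) = 15 + X
sqrt(467 + x(4*3)) = sqrt(467 + (15 + 4*3)) = sqrt(467 + (15 + 12)) = sqrt(467 + 27) = sqrt(494)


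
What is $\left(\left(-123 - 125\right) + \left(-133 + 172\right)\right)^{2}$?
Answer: $43681$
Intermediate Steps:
$\left(\left(-123 - 125\right) + \left(-133 + 172\right)\right)^{2} = \left(\left(-123 - 125\right) + 39\right)^{2} = \left(-248 + 39\right)^{2} = \left(-209\right)^{2} = 43681$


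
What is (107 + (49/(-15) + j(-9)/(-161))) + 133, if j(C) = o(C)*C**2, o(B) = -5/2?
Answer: 1149497/4830 ≈ 237.99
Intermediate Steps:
o(B) = -5/2 (o(B) = -5*1/2 = -5/2)
j(C) = -5*C**2/2
(107 + (49/(-15) + j(-9)/(-161))) + 133 = (107 + (49/(-15) - 5/2*(-9)**2/(-161))) + 133 = (107 + (49*(-1/15) - 5/2*81*(-1/161))) + 133 = (107 + (-49/15 - 405/2*(-1/161))) + 133 = (107 + (-49/15 + 405/322)) + 133 = (107 - 9703/4830) + 133 = 507107/4830 + 133 = 1149497/4830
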